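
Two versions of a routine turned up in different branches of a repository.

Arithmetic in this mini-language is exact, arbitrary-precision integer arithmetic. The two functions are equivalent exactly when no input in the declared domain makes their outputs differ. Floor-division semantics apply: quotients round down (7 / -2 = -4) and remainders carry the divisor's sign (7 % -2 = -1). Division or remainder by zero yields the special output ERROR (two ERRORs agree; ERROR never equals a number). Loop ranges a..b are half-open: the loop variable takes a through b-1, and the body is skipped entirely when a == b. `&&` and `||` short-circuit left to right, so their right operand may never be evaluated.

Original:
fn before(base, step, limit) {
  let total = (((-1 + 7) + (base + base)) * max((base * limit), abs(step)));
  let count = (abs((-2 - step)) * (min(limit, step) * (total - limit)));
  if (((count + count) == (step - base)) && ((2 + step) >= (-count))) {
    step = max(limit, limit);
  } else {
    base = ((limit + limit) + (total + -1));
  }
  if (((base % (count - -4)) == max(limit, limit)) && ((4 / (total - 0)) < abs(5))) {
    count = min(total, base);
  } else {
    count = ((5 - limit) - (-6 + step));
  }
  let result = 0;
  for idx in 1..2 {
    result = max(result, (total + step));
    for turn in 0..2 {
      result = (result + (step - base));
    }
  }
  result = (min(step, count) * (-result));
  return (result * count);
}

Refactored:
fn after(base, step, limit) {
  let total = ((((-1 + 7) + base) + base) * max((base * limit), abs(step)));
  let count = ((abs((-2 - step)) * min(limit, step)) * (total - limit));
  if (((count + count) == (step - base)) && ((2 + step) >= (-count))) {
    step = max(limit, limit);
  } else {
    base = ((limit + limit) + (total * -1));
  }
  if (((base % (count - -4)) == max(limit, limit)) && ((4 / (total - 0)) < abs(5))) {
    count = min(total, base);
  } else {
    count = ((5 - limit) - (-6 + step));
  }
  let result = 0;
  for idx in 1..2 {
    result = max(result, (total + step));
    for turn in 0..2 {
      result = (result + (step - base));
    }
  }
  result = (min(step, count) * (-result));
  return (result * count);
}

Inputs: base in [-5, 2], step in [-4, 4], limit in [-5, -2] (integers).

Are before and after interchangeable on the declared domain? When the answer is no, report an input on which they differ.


Evaluate both at base=-5, step=-4, limit=-5.
before: total becomes -100; next count becomes 950; next (((count + count) == (step - base)) && ((2 + step) >= (-count))) evaluates to false; next base becomes -111; next (((base % (count - -4)) == max(limit, limit)) && ((4 / (total - 0)) < abs(5))) evaluates to false; next count becomes 20; next result becomes 0; next at idx=1:; next result becomes 0; next at turn=0:; next result becomes 107; next at turn=1:; next result becomes 214; next result becomes 856; next final value 17120
after: total becomes -100; next count becomes 950; next (((count + count) == (step - base)) && ((2 + step) >= (-count))) evaluates to false; next base becomes 90; next (((base % (count - -4)) == max(limit, limit)) && ((4 / (total - 0)) < abs(5))) evaluates to false; next count becomes 20; next result becomes 0; next at idx=1:; next result becomes 0; next at turn=0:; next result becomes -94; next at turn=1:; next result becomes -188; next result becomes -752; next final value -15040
17120 vs -15040 — the two versions disagree here.
verdict: not equivalent; witness: base=-5, step=-4, limit=-5


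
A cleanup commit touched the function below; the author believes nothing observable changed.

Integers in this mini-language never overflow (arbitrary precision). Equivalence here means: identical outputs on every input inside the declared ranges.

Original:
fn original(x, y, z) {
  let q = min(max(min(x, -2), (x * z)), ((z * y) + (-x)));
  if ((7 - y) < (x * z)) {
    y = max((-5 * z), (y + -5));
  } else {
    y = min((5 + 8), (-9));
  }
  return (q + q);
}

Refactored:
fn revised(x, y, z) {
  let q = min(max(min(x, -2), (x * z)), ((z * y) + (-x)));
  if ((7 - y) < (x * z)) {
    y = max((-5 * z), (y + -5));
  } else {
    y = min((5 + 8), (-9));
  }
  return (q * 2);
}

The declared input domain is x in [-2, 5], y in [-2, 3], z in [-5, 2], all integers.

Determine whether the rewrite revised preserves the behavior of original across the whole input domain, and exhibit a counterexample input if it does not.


The two versions differ — the changes include arithmetic usage differs, plus constant usage differs.
Tracing x=1, y=2, z=-4: original: q=-9, then ((7 - y) < (x * z)) is false, then y=-9, then returns -18 | revised: q=-9, then ((7 - y) < (x * z)) is false, then y=-9, then returns -18 — matching result -18.
Checked all 384 inputs in the declared domain: the outputs agree on every one.
verdict: equivalent


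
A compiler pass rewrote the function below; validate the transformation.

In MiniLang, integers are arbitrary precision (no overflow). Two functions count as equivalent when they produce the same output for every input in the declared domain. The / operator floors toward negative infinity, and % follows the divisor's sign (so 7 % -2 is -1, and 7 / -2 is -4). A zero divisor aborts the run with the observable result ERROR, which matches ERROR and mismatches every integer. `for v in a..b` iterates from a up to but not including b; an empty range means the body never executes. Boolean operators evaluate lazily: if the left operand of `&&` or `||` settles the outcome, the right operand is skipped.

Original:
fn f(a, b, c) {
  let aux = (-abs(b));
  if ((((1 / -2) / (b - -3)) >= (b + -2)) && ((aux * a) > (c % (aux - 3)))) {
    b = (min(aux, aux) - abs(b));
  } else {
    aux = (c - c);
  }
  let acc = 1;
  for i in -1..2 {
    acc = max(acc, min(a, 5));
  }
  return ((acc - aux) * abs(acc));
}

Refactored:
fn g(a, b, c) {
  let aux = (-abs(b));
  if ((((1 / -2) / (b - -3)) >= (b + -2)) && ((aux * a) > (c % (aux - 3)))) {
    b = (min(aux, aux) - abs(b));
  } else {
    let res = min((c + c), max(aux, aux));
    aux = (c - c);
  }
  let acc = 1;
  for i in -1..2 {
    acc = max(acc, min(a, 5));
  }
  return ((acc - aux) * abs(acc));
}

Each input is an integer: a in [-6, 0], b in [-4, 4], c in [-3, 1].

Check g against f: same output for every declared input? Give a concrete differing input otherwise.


Side by side, the visible changes include: statement counts differ; and arithmetic usage differs; and local variable names differ; and min/max/abs usage differs.
Tracing a=-5, b=1, c=0: f: aux becomes -1; next ((((1 / -2) / (b - -3)) >= (b + -2)) && ((aux * a) > (c % (aux - 3)))) evaluates to true; next b becomes -2; next acc becomes 1; next at i=-1:; next acc becomes 1; next at i=0:; next acc becomes 1; next at i=1:; next acc becomes 1; next final value 2 | g: aux becomes -1; next ((((1 / -2) / (b - -3)) >= (b + -2)) && ((aux * a) > (c % (aux - 3)))) evaluates to true; next b becomes -2; next acc becomes 1; next at i=-1:; next acc becomes 1; next at i=0:; next acc becomes 1; next at i=1:; next acc becomes 1; next final value 2 — matching result 2.
Every one of the 315 inputs gives matching results.
verdict: equivalent


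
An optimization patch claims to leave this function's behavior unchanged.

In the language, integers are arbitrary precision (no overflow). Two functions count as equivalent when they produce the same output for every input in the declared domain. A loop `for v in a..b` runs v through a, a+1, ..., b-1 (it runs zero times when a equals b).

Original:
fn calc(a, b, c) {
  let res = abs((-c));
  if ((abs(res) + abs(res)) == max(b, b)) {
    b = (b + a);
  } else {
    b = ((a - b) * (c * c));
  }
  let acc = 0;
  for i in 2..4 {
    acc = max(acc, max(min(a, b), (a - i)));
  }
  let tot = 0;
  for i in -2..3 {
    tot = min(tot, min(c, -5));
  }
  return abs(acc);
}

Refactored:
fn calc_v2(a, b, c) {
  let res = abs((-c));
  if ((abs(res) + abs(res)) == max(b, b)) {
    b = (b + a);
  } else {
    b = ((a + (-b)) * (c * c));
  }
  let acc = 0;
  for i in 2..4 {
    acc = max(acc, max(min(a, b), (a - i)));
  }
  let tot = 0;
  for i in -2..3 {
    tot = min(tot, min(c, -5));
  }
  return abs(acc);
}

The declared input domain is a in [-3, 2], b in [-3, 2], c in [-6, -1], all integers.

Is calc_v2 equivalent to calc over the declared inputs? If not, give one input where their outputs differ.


Comparing the listings, the differences include: arithmetic usage differs.
As a probe, take a=-1, b=-3, c=-2: calc runs res := 2 | ((abs(res) + abs(res)) == max(b, b)): false | b := 8 | acc := 0 | iter i=2: | acc := 0 | iter i=3: | acc := 0 | tot := 0 | iter i=-2: | tot := -5 | iter i=-1: | tot := -5 | iter i=0: | tot := -5 | iter i=1: | tot := -5 | iter i=2: | tot := -5 | result 0; calc_v2 runs res := 2 | ((abs(res) + abs(res)) == max(b, b)): false | b := 8 | acc := 0 | iter i=2: | acc := 0 | iter i=3: | acc := 0 | tot := 0 | iter i=-2: | tot := -5 | iter i=-1: | tot := -5 | iter i=0: | tot := -5 | iter i=1: | tot := -5 | iter i=2: | tot := -5 | result 0; both end at 0.
Checked all 216 inputs in the declared domain: the outputs agree on every one.
verdict: equivalent


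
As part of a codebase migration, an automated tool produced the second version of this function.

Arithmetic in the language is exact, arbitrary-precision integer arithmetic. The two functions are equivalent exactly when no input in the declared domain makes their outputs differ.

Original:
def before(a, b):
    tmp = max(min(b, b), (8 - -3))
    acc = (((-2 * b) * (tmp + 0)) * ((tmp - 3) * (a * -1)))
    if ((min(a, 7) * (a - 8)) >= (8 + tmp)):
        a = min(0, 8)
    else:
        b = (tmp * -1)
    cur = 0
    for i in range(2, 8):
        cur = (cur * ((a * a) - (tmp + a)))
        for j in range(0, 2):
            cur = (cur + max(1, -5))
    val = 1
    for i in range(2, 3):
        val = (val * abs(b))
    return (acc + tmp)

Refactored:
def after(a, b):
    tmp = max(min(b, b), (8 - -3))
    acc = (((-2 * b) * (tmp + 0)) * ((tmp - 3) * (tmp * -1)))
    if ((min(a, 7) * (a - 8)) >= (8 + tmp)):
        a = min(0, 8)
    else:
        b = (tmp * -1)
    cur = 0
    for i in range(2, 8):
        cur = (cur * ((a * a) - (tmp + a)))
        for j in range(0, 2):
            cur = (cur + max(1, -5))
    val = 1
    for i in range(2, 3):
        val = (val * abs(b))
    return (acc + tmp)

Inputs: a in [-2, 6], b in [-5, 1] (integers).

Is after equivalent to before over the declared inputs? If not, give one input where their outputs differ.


The rewrite breaks on a=-2, b=-5, where the results are 1771 and -9669.
before: tmp becomes 11; next acc becomes 1760; next ((min(a, 7) * (a - 8)) >= (8 + tmp)) evaluates to true; next a becomes 0; next cur becomes 0; next at i=2:; next cur becomes 0; next at j=0:; next cur becomes 1; next at j=1:; next cur becomes 2; next at i=3:; next cur becomes -22; next at j=0:; next cur becomes -21; next at j=1:; next cur becomes -20; next at i=4:; next cur becomes 220; next at j=0:; next cur becomes 221; next at j=1:; next cur becomes 222; next at i=5:; next cur becomes -2442; next at j=0:; next cur becomes -2441; next at j=1:; next cur becomes -2440; next at i=6:; next cur becomes 26840; next at j=0:; next cur becomes 26841; next at j=1:; next cur becomes 26842; next at i=7:; next cur becomes -295262; next at j=0:; next cur becomes -295261; next at j=1:; next cur becomes -295260; next val becomes 1; next at i=2:; next val becomes 5; next final value 1771
after: tmp becomes 11; next acc becomes -9680; next ((min(a, 7) * (a - 8)) >= (8 + tmp)) evaluates to true; next a becomes 0; next cur becomes 0; next at i=2:; next cur becomes 0; next at j=0:; next cur becomes 1; next at j=1:; next cur becomes 2; next at i=3:; next cur becomes -22; next at j=0:; next cur becomes -21; next at j=1:; next cur becomes -20; next at i=4:; next cur becomes 220; next at j=0:; next cur becomes 221; next at j=1:; next cur becomes 222; next at i=5:; next cur becomes -2442; next at j=0:; next cur becomes -2441; next at j=1:; next cur becomes -2440; next at i=6:; next cur becomes 26840; next at j=0:; next cur becomes 26841; next at j=1:; next cur becomes 26842; next at i=7:; next cur becomes -295262; next at j=0:; next cur becomes -295261; next at j=1:; next cur becomes -295260; next val becomes 1; next at i=2:; next val becomes 5; next final value -9669
verdict: not equivalent; witness: a=-2, b=-5


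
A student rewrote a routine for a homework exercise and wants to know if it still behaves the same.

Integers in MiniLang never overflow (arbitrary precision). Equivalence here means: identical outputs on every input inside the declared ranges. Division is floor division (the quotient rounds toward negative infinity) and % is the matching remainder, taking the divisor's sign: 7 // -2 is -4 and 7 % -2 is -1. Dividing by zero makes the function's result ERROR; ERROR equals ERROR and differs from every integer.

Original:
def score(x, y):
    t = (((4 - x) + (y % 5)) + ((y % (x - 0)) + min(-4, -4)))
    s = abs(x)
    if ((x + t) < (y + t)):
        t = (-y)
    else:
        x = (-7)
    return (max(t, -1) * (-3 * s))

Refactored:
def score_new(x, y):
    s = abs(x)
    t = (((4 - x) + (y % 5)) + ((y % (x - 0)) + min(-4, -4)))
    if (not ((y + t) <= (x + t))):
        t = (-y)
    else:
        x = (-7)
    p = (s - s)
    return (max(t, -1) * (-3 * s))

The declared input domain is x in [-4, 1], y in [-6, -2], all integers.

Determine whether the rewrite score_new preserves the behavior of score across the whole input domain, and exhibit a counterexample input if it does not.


Although statement counts differ; and local variable names differ; and boolean connective usage differs; and arithmetic usage differs; and comparison usage differs, 30/30 inputs agree.
verdict: equivalent


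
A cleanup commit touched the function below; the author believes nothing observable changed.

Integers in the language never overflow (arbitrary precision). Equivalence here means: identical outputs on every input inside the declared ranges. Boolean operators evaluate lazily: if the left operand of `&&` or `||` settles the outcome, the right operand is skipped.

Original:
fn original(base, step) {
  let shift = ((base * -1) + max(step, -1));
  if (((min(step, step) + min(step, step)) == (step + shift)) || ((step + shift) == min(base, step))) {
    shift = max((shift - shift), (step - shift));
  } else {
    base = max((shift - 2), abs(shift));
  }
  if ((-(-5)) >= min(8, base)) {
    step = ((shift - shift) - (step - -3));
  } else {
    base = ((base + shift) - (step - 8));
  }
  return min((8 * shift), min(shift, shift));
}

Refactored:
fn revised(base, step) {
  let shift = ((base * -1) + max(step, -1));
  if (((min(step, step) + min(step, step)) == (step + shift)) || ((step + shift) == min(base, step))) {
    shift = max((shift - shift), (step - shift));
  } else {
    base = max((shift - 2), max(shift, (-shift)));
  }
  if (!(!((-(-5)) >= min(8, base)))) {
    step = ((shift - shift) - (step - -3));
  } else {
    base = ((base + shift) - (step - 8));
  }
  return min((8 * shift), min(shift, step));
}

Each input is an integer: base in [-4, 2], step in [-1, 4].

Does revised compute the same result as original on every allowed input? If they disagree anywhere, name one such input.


Try base=-4, step=-1.
original: shift=3, then (((min(step, step) + min(step, step)) == (step + shift)) || ((step + shift) == min(base, step))) is false, then base=3, then ((-(-5)) >= min(8, base)) is true, then step=-2, then returns 3
revised: shift=3, then (((min(step, step) + min(step, step)) == (step + shift)) || ((step + shift) == min(base, step))) is false, then base=3, then (!(!((-(-5)) >= min(8, base)))) is true, then step=-2, then returns -2
3 against -2: the behavior changed.
verdict: not equivalent; witness: base=-4, step=-1


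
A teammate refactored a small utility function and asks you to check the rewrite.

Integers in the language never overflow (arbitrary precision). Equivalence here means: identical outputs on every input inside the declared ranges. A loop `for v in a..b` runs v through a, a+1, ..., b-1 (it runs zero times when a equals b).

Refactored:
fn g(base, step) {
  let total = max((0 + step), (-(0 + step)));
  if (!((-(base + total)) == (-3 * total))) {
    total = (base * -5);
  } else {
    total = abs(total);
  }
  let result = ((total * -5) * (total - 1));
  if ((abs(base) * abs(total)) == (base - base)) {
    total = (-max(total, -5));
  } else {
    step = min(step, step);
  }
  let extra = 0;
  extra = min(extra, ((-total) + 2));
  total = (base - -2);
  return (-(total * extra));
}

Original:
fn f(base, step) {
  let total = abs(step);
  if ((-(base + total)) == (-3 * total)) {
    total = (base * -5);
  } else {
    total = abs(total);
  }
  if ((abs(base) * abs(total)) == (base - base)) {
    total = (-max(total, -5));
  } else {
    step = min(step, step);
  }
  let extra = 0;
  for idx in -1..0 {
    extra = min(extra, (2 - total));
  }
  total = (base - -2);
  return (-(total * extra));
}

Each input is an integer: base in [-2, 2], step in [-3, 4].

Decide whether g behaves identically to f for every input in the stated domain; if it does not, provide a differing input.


Input base=-1, step=-3: 1 from f versus 3 from g.
verdict: not equivalent; witness: base=-1, step=-3


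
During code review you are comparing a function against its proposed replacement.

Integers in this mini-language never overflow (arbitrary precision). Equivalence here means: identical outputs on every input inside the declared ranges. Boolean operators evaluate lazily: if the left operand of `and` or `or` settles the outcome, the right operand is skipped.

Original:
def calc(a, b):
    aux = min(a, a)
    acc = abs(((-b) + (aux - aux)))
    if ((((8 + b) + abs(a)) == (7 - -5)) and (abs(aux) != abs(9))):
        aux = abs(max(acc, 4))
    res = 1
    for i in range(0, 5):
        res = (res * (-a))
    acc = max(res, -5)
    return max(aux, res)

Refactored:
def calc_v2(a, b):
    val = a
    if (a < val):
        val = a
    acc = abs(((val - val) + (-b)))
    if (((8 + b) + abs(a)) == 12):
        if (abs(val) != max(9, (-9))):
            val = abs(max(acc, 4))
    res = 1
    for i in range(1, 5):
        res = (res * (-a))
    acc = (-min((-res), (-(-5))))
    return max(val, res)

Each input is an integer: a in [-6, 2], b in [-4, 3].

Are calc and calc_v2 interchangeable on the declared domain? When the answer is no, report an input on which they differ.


The rewrite breaks on a=-6, b=-4, where the results are 7776 and 1296.
calc: aux=-6, then acc=4, then ((((8 + b) + abs(a)) == (7 - -5)) and (abs(aux) != abs(9))) is false, then res=1, then (i=0), then res=6, then (i=1), then res=36, then (i=2), then res=216, then (i=3), then res=1296, then (i=4), then res=7776, then acc=7776, then returns 7776
calc_v2: val=-6, then (a < val) is false, then acc=4, then (((8 + b) + abs(a)) == 12) is false, then res=1, then (i=1), then res=6, then (i=2), then res=36, then (i=3), then res=216, then (i=4), then res=1296, then acc=1296, then returns 1296
verdict: not equivalent; witness: a=-6, b=-4


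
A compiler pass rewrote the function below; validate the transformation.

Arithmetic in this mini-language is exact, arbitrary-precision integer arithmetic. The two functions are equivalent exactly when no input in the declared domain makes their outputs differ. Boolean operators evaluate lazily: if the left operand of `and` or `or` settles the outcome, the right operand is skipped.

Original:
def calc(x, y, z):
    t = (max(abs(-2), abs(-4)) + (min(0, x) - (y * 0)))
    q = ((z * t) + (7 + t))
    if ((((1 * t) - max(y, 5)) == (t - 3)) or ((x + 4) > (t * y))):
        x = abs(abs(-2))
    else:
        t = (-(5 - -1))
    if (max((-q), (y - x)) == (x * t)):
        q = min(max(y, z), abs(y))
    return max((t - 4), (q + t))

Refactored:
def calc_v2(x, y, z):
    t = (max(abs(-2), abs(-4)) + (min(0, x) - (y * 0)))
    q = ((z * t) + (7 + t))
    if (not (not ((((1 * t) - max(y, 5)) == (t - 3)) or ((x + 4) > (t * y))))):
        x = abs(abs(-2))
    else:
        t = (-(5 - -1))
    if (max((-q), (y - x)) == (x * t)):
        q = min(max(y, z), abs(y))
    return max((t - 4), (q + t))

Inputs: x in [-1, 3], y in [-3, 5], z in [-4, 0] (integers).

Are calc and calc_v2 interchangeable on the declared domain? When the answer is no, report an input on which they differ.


Equivalent — the differences include boolean connective usage differs, yet no declared input distinguishes the two.
One worked example (x=2, y=-2, z=-4) — calc: t becomes 4; next q becomes -5; next ((((1 * t) - max(y, 5)) == (t - 3)) or ((x + 4) > (t * y))) evaluates to true; next x becomes 2; next (max((-q), (y - x)) == (x * t)) evaluates to false; next final value 0; calc_v2: t becomes 4; next q becomes -5; next (not (not ((((1 * t) - max(y, 5)) == (t - 3)) or ((x + 4) > (t * y))))) evaluates to true; next x becomes 2; next (max((-q), (y - x)) == (x * t)) evaluates to false; next final value 0; agreement on 0.
Checked all 225 inputs in the declared domain: the outputs agree on every one.
verdict: equivalent


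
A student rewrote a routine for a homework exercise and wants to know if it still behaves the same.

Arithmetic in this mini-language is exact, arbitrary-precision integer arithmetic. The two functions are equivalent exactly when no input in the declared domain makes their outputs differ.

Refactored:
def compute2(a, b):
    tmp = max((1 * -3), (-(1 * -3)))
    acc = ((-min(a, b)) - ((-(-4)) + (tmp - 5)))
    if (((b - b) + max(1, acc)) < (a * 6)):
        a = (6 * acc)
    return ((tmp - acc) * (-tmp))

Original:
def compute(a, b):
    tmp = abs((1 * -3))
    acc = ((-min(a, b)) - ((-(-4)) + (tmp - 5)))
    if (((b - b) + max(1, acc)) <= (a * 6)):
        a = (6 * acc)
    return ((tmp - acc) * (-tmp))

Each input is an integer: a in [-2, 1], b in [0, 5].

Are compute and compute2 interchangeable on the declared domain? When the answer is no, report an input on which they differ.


The edit looks behavioral (`(((b - b) + max(1, acc)) <= (a * 6))` became `(((b - b) + max(1, acc)) < (a * 6))`), but over these ranges it never changes the outcome.
As a probe, take a=-2, b=4: compute runs tmp := 3 | acc := 0 | (((b - b) + max(1, acc)) <= (a * 6)): false | result -9; compute2 runs tmp := 3 | acc := 0 | (((b - b) + max(1, acc)) < (a * 6)): false | result -9; both end at -9.
Across all 24 domain points the two functions coincide.
verdict: equivalent


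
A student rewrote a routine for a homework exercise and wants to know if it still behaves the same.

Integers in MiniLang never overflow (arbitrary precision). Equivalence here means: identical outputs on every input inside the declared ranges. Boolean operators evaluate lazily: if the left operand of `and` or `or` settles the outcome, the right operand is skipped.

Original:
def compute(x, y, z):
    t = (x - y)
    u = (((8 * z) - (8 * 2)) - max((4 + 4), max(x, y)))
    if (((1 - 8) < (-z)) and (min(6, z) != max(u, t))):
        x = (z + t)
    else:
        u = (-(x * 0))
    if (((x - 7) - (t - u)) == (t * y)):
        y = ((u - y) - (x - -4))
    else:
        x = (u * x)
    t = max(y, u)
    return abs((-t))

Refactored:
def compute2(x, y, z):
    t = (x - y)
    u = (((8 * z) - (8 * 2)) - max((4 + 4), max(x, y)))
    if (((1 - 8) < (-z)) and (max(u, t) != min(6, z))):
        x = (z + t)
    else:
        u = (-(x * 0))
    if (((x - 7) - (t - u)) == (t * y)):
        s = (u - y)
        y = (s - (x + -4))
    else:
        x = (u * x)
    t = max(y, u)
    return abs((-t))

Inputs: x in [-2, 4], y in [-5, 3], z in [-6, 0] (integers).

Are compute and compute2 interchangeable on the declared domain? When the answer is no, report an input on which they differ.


x=3, y=-5, z=-1 yields 32 from compute but 30 from compute2.
verdict: not equivalent; witness: x=3, y=-5, z=-1


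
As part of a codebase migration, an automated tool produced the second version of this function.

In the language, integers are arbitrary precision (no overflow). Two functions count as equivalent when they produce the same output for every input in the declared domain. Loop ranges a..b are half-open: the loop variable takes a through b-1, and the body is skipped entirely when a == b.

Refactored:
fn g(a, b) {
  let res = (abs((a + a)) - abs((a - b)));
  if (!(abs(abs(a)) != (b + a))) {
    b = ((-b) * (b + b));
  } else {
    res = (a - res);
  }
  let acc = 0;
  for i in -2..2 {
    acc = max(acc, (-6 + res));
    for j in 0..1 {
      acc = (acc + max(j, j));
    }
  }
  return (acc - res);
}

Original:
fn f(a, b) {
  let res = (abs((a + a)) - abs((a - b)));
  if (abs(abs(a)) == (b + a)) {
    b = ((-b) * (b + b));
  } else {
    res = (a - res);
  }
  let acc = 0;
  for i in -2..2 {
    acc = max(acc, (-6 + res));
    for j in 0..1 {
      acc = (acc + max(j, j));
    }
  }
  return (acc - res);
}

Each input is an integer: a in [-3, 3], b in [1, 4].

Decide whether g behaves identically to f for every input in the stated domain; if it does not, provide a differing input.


Side by side, the visible changes include: comparison usage differs, boolean connective usage differs.
Tracing a=-2, b=2: f: res := 0 | (abs(abs(a)) == (b + a)): false | res := -2 | acc := 0 | iter i=-2: | acc := 0 | iter j=0: | acc := 0 | iter i=-1: | acc := 0 | iter j=0: | acc := 0 | iter i=0: | acc := 0 | iter j=0: | acc := 0 | iter i=1: | acc := 0 | iter j=0: | acc := 0 | result 2 | g: res := 0 | (!(abs(abs(a)) != (b + a))): false | res := -2 | acc := 0 | iter i=-2: | acc := 0 | iter j=0: | acc := 0 | iter i=-1: | acc := 0 | iter j=0: | acc := 0 | iter i=0: | acc := 0 | iter j=0: | acc := 0 | iter i=1: | acc := 0 | iter j=0: | acc := 0 | result 2 — matching result 2.
Across all 28 domain points the two functions coincide.
verdict: equivalent


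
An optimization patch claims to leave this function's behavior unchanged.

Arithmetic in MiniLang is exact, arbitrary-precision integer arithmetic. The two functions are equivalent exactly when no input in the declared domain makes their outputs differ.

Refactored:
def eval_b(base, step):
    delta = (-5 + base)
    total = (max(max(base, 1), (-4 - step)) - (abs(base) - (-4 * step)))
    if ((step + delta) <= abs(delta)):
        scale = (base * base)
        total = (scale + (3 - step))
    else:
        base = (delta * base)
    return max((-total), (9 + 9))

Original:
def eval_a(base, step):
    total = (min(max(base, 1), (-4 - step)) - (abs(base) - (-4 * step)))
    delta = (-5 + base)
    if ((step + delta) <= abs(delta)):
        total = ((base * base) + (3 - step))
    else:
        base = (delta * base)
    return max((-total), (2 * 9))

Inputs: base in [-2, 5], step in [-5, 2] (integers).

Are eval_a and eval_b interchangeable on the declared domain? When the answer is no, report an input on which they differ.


Not equivalent: base=5, step=2 separates them (19 vs 18).
eval_a: total becomes -19; next delta becomes 0; next ((step + delta) <= abs(delta)) evaluates to false; next base becomes 0; next final value 19
eval_b: delta becomes 0; next total becomes -8; next ((step + delta) <= abs(delta)) evaluates to false; next base becomes 0; next final value 18
verdict: not equivalent; witness: base=5, step=2


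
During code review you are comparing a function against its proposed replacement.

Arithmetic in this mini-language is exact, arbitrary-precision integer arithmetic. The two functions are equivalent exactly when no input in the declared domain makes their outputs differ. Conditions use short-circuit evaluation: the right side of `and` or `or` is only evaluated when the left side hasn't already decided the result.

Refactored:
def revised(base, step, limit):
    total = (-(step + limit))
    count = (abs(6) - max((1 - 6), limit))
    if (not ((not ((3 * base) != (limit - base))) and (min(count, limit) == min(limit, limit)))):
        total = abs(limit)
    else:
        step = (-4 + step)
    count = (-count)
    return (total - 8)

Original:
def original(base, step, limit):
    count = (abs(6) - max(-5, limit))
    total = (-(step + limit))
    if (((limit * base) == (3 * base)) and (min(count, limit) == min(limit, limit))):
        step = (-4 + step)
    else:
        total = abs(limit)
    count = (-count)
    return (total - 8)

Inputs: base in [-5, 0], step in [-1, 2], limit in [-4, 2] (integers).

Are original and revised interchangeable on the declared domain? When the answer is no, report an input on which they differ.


base=-1, step=-1, limit=-4 yields -4 from original but -3 from revised.
verdict: not equivalent; witness: base=-1, step=-1, limit=-4


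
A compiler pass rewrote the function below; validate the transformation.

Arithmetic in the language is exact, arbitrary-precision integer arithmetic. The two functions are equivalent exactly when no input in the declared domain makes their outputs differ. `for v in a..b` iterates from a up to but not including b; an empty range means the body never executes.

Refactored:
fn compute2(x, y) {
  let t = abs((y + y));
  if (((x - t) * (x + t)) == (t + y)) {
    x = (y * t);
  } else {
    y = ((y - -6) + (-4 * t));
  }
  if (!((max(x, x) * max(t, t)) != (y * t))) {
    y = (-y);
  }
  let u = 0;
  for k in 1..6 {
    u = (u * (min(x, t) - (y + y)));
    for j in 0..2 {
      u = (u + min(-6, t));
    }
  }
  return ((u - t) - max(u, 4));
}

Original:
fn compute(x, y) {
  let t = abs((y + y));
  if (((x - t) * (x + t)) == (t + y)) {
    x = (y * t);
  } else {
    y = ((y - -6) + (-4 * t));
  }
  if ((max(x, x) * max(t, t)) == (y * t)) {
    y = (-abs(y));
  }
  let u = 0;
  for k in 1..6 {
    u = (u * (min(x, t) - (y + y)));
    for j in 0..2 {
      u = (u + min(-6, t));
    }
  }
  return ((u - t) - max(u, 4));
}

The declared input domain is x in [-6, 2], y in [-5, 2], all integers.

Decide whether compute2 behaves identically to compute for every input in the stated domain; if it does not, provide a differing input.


These are not equivalent — on x=-3, y=-1 the outputs split (-1458 vs -70866).
compute: t = 2; (((x - t) * (x + t)) == (t + y)) -> false; y = -3; ((max(x, x) * max(t, t)) == (y * t)) -> true; y = -3; u = 0; [k=1]; u = 0; [j=0]; u = -6; [j=1]; u = -12; [k=2]; u = -36; [j=0]; u = -42; [j=1]; u = -48; [k=3]; u = -144; [j=0]; u = -150; [j=1]; u = -156; [k=4]; u = -468; [j=0]; u = -474; [j=1]; u = -480; [k=5]; u = -1440; [j=0]; u = -1446; [j=1]; u = -1452; return -1458
compute2: t = 2; (((x - t) * (x + t)) == (t + y)) -> false; y = -3; (!((max(x, x) * max(t, t)) != (y * t))) -> true; y = 3; u = 0; [k=1]; u = 0; [j=0]; u = -6; [j=1]; u = -12; [k=2]; u = 108; [j=0]; u = 102; [j=1]; u = 96; [k=3]; u = -864; [j=0]; u = -870; [j=1]; u = -876; [k=4]; u = 7884; [j=0]; u = 7878; [j=1]; u = 7872; [k=5]; u = -70848; [j=0]; u = -70854; [j=1]; u = -70860; return -70866
verdict: not equivalent; witness: x=-3, y=-1


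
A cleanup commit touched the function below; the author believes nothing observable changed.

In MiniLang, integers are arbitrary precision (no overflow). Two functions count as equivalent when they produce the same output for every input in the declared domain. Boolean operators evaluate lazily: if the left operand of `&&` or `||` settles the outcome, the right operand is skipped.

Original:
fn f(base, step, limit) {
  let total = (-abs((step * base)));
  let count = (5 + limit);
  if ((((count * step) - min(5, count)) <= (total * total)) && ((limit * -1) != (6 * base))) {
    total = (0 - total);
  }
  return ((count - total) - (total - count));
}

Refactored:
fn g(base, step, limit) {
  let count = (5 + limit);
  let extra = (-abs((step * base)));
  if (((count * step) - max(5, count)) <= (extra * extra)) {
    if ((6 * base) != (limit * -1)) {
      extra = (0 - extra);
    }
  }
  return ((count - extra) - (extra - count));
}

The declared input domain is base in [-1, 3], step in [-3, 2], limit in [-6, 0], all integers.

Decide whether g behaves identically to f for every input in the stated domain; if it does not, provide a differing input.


The rewrite breaks on base=-1, step=-1, limit=-6, where the results are 0 and -4.
f: total=-1, then count=-1, then ((((count * step) - min(5, count)) <= (total * total)) && ((limit * -1) != (6 * base))) is false, then returns 0
g: count=-1, then extra=-1, then (((count * step) - max(5, count)) <= (extra * extra)) is true, then ((6 * base) != (limit * -1)) is true, then extra=1, then returns -4
verdict: not equivalent; witness: base=-1, step=-1, limit=-6


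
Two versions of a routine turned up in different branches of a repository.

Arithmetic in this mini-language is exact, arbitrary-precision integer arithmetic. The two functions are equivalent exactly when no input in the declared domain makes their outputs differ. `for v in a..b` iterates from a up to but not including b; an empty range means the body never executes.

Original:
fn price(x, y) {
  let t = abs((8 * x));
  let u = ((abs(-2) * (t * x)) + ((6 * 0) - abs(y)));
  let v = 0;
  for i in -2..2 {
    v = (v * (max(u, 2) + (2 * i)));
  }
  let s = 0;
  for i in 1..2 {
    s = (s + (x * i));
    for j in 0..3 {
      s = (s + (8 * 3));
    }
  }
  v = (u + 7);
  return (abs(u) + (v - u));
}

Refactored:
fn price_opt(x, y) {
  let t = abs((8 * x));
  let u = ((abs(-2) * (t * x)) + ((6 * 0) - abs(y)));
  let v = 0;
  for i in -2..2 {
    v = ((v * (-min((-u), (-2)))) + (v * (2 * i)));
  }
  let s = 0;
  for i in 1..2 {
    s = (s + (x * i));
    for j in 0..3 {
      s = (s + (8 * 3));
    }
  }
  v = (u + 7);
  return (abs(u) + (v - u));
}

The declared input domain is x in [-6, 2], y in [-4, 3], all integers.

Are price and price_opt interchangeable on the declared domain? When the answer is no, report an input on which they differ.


Although min/max/abs usage differs, and arithmetic usage differs, 72/72 inputs agree.
verdict: equivalent


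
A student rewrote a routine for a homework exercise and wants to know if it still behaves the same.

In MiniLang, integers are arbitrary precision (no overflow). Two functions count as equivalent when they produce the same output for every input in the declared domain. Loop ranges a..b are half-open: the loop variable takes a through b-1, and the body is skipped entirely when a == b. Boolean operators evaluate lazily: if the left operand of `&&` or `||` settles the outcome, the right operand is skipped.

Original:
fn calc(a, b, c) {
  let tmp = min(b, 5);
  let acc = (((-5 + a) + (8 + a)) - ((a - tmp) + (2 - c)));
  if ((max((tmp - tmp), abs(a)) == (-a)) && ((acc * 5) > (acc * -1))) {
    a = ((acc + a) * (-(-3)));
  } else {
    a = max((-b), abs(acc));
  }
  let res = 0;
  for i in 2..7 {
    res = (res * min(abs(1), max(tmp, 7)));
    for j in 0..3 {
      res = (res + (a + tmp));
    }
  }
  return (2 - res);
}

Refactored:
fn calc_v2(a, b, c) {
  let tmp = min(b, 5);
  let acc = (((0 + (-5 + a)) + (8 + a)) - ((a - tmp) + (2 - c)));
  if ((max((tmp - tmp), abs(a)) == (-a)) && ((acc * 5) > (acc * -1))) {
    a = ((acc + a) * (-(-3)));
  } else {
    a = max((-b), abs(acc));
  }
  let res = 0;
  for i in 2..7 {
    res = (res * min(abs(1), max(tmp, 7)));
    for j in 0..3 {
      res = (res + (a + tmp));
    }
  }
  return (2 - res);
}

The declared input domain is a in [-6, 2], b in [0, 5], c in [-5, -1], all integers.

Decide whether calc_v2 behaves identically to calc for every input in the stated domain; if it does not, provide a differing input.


Comparing the listings, the differences include: constant usage differs; also arithmetic usage differs.
Tracing a=-6, b=5, c=-1: calc: tmp := 5 | acc := -1 | ((max((tmp - tmp), abs(a)) == (-a)) && ((acc * 5) > (acc * -1))): false | a := 1 | res := 0 | iter i=2: | res := 0 | iter j=0: | res := 6 | iter j=1: | res := 12 | iter j=2: | res := 18 | iter i=3: | res := 18 | iter j=0: | res := 24 | iter j=1: | res := 30 | iter j=2: | res := 36 | iter i=4: | res := 36 | iter j=0: | res := 42 | iter j=1: | res := 48 | iter j=2: | res := 54 | iter i=5: | res := 54 | iter j=0: | res := 60 | iter j=1: | res := 66 | iter j=2: | res := 72 | iter i=6: | res := 72 | iter j=0: | res := 78 | iter j=1: | res := 84 | iter j=2: | res := 90 | result -88 | calc_v2: tmp := 5 | acc := -1 | ((max((tmp - tmp), abs(a)) == (-a)) && ((acc * 5) > (acc * -1))): false | a := 1 | res := 0 | iter i=2: | res := 0 | iter j=0: | res := 6 | iter j=1: | res := 12 | iter j=2: | res := 18 | iter i=3: | res := 18 | iter j=0: | res := 24 | iter j=1: | res := 30 | iter j=2: | res := 36 | iter i=4: | res := 36 | iter j=0: | res := 42 | iter j=1: | res := 48 | iter j=2: | res := 54 | iter i=5: | res := 54 | iter j=0: | res := 60 | iter j=1: | res := 66 | iter j=2: | res := 72 | iter i=6: | res := 72 | iter j=0: | res := 78 | iter j=1: | res := 84 | iter j=2: | res := 90 | result -88 — matching result -88.
An exhaustive pass over the 270 declared inputs shows identical outputs.
verdict: equivalent


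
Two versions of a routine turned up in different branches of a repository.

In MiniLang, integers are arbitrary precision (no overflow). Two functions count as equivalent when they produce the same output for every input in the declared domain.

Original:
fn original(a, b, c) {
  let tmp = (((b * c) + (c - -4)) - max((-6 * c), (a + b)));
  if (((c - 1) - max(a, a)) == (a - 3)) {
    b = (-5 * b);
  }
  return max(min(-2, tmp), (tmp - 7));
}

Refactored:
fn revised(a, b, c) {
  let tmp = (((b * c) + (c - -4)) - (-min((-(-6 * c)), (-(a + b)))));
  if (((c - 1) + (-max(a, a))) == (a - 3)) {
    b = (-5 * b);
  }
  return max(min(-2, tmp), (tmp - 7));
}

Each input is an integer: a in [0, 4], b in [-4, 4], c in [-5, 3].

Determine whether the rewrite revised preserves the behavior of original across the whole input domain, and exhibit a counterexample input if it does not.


Reading the diff, among the changes: min/max/abs usage differs, plus arithmetic usage differs.
Spot check at a=0, b=3, c=-4 — original: tmp=-36, then (((c - 1) - max(a, a)) == (a - 3)) is false, then returns -36. revised: tmp=-36, then (((c - 1) + (-max(a, a))) == (a - 3)) is false, then returns -36. Both give -36.
Sweeping the whole domain (405 inputs) finds no disagreement.
verdict: equivalent


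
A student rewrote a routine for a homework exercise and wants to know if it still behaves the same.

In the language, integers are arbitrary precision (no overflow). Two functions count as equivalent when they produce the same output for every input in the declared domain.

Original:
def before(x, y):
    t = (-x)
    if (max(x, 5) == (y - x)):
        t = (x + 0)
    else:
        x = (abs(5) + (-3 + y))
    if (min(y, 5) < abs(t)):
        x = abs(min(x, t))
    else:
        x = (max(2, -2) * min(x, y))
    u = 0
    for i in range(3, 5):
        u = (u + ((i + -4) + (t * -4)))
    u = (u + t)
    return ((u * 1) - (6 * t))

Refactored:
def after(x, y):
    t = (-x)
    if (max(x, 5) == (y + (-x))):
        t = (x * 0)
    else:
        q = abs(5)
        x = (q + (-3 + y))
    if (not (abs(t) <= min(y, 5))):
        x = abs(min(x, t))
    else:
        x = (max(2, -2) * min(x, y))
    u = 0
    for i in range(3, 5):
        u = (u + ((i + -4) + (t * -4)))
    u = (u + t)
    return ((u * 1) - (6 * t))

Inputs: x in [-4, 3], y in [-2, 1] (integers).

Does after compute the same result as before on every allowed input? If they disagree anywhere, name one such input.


Evaluate both at x=-4, y=1.
before: t := 4 | (max(x, 5) == (y - x)): true | t := -4 | (min(y, 5) < abs(t)): true | x := 4 | u := 0 | iter i=3: | u := 15 | iter i=4: | u := 31 | u := 27 | result 51
after: t := 4 | (max(x, 5) == (y + (-x))): true | t := 0 | (not (abs(t) <= min(y, 5))): false | x := -8 | u := 0 | iter i=3: | u := -1 | iter i=4: | u := -1 | u := -1 | result -1
51 != -1, so the rewrite changes behavior.
verdict: not equivalent; witness: x=-4, y=1


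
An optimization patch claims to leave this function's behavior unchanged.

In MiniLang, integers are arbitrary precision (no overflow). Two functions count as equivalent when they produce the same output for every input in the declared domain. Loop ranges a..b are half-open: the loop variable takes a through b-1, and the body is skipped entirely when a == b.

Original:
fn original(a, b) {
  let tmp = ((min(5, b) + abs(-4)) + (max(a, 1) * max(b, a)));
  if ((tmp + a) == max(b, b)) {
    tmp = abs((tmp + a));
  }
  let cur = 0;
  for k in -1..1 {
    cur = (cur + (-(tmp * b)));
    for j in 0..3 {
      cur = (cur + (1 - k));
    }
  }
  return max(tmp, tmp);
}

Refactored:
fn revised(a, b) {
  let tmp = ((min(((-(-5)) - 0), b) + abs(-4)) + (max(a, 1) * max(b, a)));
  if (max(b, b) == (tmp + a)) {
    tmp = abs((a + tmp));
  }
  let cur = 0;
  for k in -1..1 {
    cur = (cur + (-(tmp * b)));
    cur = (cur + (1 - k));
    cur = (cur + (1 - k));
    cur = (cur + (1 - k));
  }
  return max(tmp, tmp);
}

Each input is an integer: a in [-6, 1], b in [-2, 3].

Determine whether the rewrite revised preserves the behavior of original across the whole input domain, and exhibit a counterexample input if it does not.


Equivalent — the differences include loop structure differs; also arithmetic usage differs; also statement counts differ; also local variable names differ; also constant usage differs, yet no declared input distinguishes the two.
As a probe, take a=-1, b=-2: original runs tmp becomes 1; next ((tmp + a) == max(b, b)) evaluates to false; next cur becomes 0; next at k=-1:; next cur becomes 2; next at j=0:; next cur becomes 4; next at j=1:; next cur becomes 6; next at j=2:; next cur becomes 8; next at k=0:; next cur becomes 10; next at j=0:; next cur becomes 11; next at j=1:; next cur becomes 12; next at j=2:; next cur becomes 13; next final value 1; revised runs tmp becomes 1; next (max(b, b) == (tmp + a)) evaluates to false; next cur becomes 0; next at k=-1:; next cur becomes 2; next cur becomes 4; next cur becomes 6; next cur becomes 8; next at k=0:; next cur becomes 10; next cur becomes 11; next cur becomes 12; next cur becomes 13; next final value 1; both end at 1.
Checked all 48 inputs in the declared domain: the outputs agree on every one.
verdict: equivalent
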